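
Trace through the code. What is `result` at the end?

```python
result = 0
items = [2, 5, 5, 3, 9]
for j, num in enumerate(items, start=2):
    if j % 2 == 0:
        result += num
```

Let's trace through this code step by step.

Initialize: result = 0
Initialize: items = [2, 5, 5, 3, 9]
Entering loop: for j, num in enumerate(items, start=2):

After execution: result = 16
16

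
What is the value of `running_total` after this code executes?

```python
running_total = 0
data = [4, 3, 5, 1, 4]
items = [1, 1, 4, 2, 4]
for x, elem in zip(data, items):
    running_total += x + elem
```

Let's trace through this code step by step.

Initialize: running_total = 0
Initialize: data = [4, 3, 5, 1, 4]
Initialize: items = [1, 1, 4, 2, 4]
Entering loop: for x, elem in zip(data, items):

After execution: running_total = 29
29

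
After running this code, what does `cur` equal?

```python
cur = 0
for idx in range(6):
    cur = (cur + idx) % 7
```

Let's trace through this code step by step.

Initialize: cur = 0
Entering loop: for idx in range(6):

After execution: cur = 1
1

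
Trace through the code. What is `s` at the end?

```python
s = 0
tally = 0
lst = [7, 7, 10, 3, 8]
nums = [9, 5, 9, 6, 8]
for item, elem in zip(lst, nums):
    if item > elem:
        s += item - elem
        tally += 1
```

Let's trace through this code step by step.

Initialize: s = 0
Initialize: tally = 0
Initialize: lst = [7, 7, 10, 3, 8]
Initialize: nums = [9, 5, 9, 6, 8]
Entering loop: for item, elem in zip(lst, nums):

After execution: s = 3
3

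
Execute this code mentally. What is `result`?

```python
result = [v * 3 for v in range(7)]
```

Let's trace through this code step by step.

Initialize: result = [v * 3 for v in range(7)]

After execution: result = [0, 3, 6, 9, 12, 15, 18]
[0, 3, 6, 9, 12, 15, 18]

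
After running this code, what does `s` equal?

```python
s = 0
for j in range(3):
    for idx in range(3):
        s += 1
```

Let's trace through this code step by step.

Initialize: s = 0
Entering loop: for j in range(3):

After execution: s = 9
9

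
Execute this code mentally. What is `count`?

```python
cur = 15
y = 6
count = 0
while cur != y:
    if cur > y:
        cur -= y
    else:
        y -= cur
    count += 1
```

Let's trace through this code step by step.

Initialize: cur = 15
Initialize: y = 6
Initialize: count = 0
Entering loop: while cur != y:

After execution: count = 3
3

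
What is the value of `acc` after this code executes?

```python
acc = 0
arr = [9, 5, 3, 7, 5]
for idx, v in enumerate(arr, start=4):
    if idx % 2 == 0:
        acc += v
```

Let's trace through this code step by step.

Initialize: acc = 0
Initialize: arr = [9, 5, 3, 7, 5]
Entering loop: for idx, v in enumerate(arr, start=4):

After execution: acc = 17
17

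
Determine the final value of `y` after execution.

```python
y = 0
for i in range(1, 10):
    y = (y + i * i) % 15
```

Let's trace through this code step by step.

Initialize: y = 0
Entering loop: for i in range(1, 10):

After execution: y = 0
0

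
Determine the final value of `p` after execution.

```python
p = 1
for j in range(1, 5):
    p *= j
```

Let's trace through this code step by step.

Initialize: p = 1
Entering loop: for j in range(1, 5):

After execution: p = 24
24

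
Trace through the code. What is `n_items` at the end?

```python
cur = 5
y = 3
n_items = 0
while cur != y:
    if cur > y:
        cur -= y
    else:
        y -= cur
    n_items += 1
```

Let's trace through this code step by step.

Initialize: cur = 5
Initialize: y = 3
Initialize: n_items = 0
Entering loop: while cur != y:

After execution: n_items = 3
3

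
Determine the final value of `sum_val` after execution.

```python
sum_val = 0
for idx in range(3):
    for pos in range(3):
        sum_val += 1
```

Let's trace through this code step by step.

Initialize: sum_val = 0
Entering loop: for idx in range(3):

After execution: sum_val = 9
9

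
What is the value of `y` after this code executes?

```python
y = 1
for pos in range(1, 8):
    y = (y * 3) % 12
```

Let's trace through this code step by step.

Initialize: y = 1
Entering loop: for pos in range(1, 8):

After execution: y = 3
3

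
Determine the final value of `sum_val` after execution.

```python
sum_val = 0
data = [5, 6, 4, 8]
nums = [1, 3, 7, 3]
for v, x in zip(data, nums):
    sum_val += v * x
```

Let's trace through this code step by step.

Initialize: sum_val = 0
Initialize: data = [5, 6, 4, 8]
Initialize: nums = [1, 3, 7, 3]
Entering loop: for v, x in zip(data, nums):

After execution: sum_val = 75
75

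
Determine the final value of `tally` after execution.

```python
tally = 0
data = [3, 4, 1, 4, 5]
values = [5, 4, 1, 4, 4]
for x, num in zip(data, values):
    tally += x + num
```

Let's trace through this code step by step.

Initialize: tally = 0
Initialize: data = [3, 4, 1, 4, 5]
Initialize: values = [5, 4, 1, 4, 4]
Entering loop: for x, num in zip(data, values):

After execution: tally = 35
35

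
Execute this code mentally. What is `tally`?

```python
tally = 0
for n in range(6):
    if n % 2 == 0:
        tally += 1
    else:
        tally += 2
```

Let's trace through this code step by step.

Initialize: tally = 0
Entering loop: for n in range(6):

After execution: tally = 9
9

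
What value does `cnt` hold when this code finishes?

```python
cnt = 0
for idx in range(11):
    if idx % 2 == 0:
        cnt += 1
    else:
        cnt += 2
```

Let's trace through this code step by step.

Initialize: cnt = 0
Entering loop: for idx in range(11):

After execution: cnt = 16
16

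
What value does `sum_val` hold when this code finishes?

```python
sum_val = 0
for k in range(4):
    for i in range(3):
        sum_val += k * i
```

Let's trace through this code step by step.

Initialize: sum_val = 0
Entering loop: for k in range(4):

After execution: sum_val = 18
18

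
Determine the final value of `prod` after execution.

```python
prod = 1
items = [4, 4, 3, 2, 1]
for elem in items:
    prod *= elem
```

Let's trace through this code step by step.

Initialize: prod = 1
Initialize: items = [4, 4, 3, 2, 1]
Entering loop: for elem in items:

After execution: prod = 96
96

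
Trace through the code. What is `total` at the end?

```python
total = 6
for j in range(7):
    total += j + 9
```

Let's trace through this code step by step.

Initialize: total = 6
Entering loop: for j in range(7):

After execution: total = 90
90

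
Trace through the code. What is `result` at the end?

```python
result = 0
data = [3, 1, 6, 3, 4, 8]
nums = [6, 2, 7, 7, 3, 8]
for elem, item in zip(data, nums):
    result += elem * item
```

Let's trace through this code step by step.

Initialize: result = 0
Initialize: data = [3, 1, 6, 3, 4, 8]
Initialize: nums = [6, 2, 7, 7, 3, 8]
Entering loop: for elem, item in zip(data, nums):

After execution: result = 159
159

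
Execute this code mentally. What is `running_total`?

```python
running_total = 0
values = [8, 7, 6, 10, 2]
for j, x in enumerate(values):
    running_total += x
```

Let's trace through this code step by step.

Initialize: running_total = 0
Initialize: values = [8, 7, 6, 10, 2]
Entering loop: for j, x in enumerate(values):

After execution: running_total = 33
33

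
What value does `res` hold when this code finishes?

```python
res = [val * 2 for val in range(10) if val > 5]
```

Let's trace through this code step by step.

Initialize: res = [val * 2 for val in range(10) if val > 5]

After execution: res = [12, 14, 16, 18]
[12, 14, 16, 18]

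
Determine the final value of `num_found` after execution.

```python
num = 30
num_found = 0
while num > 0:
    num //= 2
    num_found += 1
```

Let's trace through this code step by step.

Initialize: num = 30
Initialize: num_found = 0
Entering loop: while num > 0:

After execution: num_found = 5
5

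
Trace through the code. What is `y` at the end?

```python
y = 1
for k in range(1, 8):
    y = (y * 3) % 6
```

Let's trace through this code step by step.

Initialize: y = 1
Entering loop: for k in range(1, 8):

After execution: y = 3
3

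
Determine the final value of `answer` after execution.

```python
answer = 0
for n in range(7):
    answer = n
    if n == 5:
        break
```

Let's trace through this code step by step.

Initialize: answer = 0
Entering loop: for n in range(7):

After execution: answer = 5
5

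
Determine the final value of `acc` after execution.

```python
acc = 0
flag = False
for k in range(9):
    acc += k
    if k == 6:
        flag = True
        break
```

Let's trace through this code step by step.

Initialize: acc = 0
Initialize: flag = False
Entering loop: for k in range(9):

After execution: acc = 21
21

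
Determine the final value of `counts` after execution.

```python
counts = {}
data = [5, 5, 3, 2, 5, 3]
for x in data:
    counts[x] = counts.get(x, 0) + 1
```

Let's trace through this code step by step.

Initialize: counts = {}
Initialize: data = [5, 5, 3, 2, 5, 3]
Entering loop: for x in data:

After execution: counts = {5: 3, 3: 2, 2: 1}
{5: 3, 3: 2, 2: 1}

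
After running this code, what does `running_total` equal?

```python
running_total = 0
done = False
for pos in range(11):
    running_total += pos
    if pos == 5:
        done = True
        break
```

Let's trace through this code step by step.

Initialize: running_total = 0
Initialize: done = False
Entering loop: for pos in range(11):

After execution: running_total = 15
15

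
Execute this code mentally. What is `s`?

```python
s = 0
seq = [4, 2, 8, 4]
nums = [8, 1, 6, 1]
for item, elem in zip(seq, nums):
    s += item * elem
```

Let's trace through this code step by step.

Initialize: s = 0
Initialize: seq = [4, 2, 8, 4]
Initialize: nums = [8, 1, 6, 1]
Entering loop: for item, elem in zip(seq, nums):

After execution: s = 86
86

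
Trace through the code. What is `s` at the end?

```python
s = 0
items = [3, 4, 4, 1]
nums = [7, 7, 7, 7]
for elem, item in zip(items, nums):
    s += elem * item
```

Let's trace through this code step by step.

Initialize: s = 0
Initialize: items = [3, 4, 4, 1]
Initialize: nums = [7, 7, 7, 7]
Entering loop: for elem, item in zip(items, nums):

After execution: s = 84
84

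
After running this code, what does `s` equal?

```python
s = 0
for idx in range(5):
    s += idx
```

Let's trace through this code step by step.

Initialize: s = 0
Entering loop: for idx in range(5):

After execution: s = 10
10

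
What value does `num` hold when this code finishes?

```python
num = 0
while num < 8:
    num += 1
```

Let's trace through this code step by step.

Initialize: num = 0
Entering loop: while num < 8:

After execution: num = 8
8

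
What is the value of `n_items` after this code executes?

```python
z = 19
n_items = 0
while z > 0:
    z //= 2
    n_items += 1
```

Let's trace through this code step by step.

Initialize: z = 19
Initialize: n_items = 0
Entering loop: while z > 0:

After execution: n_items = 5
5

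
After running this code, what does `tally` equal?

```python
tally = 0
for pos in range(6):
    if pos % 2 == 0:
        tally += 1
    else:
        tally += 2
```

Let's trace through this code step by step.

Initialize: tally = 0
Entering loop: for pos in range(6):

After execution: tally = 9
9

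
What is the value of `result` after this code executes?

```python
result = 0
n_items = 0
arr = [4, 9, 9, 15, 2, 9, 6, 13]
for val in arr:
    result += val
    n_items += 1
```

Let's trace through this code step by step.

Initialize: result = 0
Initialize: n_items = 0
Initialize: arr = [4, 9, 9, 15, 2, 9, 6, 13]
Entering loop: for val in arr:

After execution: result = 67
67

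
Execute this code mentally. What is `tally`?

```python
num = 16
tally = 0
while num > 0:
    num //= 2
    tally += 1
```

Let's trace through this code step by step.

Initialize: num = 16
Initialize: tally = 0
Entering loop: while num > 0:

After execution: tally = 5
5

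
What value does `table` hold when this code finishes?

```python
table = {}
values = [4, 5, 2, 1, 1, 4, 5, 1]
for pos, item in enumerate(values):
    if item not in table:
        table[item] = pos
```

Let's trace through this code step by step.

Initialize: table = {}
Initialize: values = [4, 5, 2, 1, 1, 4, 5, 1]
Entering loop: for pos, item in enumerate(values):

After execution: table = {4: 0, 5: 1, 2: 2, 1: 3}
{4: 0, 5: 1, 2: 2, 1: 3}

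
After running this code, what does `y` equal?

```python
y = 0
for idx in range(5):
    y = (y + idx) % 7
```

Let's trace through this code step by step.

Initialize: y = 0
Entering loop: for idx in range(5):

After execution: y = 3
3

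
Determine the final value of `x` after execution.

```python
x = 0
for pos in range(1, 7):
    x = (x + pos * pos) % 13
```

Let's trace through this code step by step.

Initialize: x = 0
Entering loop: for pos in range(1, 7):

After execution: x = 0
0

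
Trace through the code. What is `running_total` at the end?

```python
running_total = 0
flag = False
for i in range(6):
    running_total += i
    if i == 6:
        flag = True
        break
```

Let's trace through this code step by step.

Initialize: running_total = 0
Initialize: flag = False
Entering loop: for i in range(6):

After execution: running_total = 15
15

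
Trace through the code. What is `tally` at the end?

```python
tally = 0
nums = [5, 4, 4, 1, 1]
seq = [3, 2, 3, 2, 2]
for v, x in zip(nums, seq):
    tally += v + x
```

Let's trace through this code step by step.

Initialize: tally = 0
Initialize: nums = [5, 4, 4, 1, 1]
Initialize: seq = [3, 2, 3, 2, 2]
Entering loop: for v, x in zip(nums, seq):

After execution: tally = 27
27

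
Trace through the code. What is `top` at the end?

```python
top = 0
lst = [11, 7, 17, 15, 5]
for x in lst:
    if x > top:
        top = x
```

Let's trace through this code step by step.

Initialize: top = 0
Initialize: lst = [11, 7, 17, 15, 5]
Entering loop: for x in lst:

After execution: top = 17
17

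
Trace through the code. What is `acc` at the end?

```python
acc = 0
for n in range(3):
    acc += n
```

Let's trace through this code step by step.

Initialize: acc = 0
Entering loop: for n in range(3):

After execution: acc = 3
3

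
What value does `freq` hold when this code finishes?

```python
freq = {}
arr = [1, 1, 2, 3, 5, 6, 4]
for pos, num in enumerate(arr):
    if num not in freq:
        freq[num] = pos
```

Let's trace through this code step by step.

Initialize: freq = {}
Initialize: arr = [1, 1, 2, 3, 5, 6, 4]
Entering loop: for pos, num in enumerate(arr):

After execution: freq = {1: 0, 2: 2, 3: 3, 5: 4, 6: 5, 4: 6}
{1: 0, 2: 2, 3: 3, 5: 4, 6: 5, 4: 6}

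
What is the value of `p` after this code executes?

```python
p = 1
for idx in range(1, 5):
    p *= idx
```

Let's trace through this code step by step.

Initialize: p = 1
Entering loop: for idx in range(1, 5):

After execution: p = 24
24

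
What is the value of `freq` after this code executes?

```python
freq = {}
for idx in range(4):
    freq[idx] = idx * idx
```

Let's trace through this code step by step.

Initialize: freq = {}
Entering loop: for idx in range(4):

After execution: freq = {0: 0, 1: 1, 2: 4, 3: 9}
{0: 0, 1: 1, 2: 4, 3: 9}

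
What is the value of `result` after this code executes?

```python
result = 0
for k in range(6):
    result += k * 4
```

Let's trace through this code step by step.

Initialize: result = 0
Entering loop: for k in range(6):

After execution: result = 60
60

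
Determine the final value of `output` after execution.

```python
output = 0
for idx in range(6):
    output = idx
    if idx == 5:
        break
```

Let's trace through this code step by step.

Initialize: output = 0
Entering loop: for idx in range(6):

After execution: output = 5
5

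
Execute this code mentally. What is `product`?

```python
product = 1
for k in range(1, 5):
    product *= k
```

Let's trace through this code step by step.

Initialize: product = 1
Entering loop: for k in range(1, 5):

After execution: product = 24
24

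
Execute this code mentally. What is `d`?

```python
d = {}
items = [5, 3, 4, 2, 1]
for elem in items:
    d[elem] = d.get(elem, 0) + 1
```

Let's trace through this code step by step.

Initialize: d = {}
Initialize: items = [5, 3, 4, 2, 1]
Entering loop: for elem in items:

After execution: d = {5: 1, 3: 1, 4: 1, 2: 1, 1: 1}
{5: 1, 3: 1, 4: 1, 2: 1, 1: 1}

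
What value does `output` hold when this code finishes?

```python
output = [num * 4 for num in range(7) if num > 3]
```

Let's trace through this code step by step.

Initialize: output = [num * 4 for num in range(7) if num > 3]

After execution: output = [16, 20, 24]
[16, 20, 24]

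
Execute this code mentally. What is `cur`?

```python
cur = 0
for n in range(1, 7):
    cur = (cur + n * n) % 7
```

Let's trace through this code step by step.

Initialize: cur = 0
Entering loop: for n in range(1, 7):

After execution: cur = 0
0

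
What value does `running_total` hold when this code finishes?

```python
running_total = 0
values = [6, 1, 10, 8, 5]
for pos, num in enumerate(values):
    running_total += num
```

Let's trace through this code step by step.

Initialize: running_total = 0
Initialize: values = [6, 1, 10, 8, 5]
Entering loop: for pos, num in enumerate(values):

After execution: running_total = 30
30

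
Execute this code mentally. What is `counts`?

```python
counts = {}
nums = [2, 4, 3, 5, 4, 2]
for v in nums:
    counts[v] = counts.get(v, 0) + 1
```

Let's trace through this code step by step.

Initialize: counts = {}
Initialize: nums = [2, 4, 3, 5, 4, 2]
Entering loop: for v in nums:

After execution: counts = {2: 2, 4: 2, 3: 1, 5: 1}
{2: 2, 4: 2, 3: 1, 5: 1}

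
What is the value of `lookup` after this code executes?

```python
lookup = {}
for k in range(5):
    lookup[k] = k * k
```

Let's trace through this code step by step.

Initialize: lookup = {}
Entering loop: for k in range(5):

After execution: lookup = {0: 0, 1: 1, 2: 4, 3: 9, 4: 16}
{0: 0, 1: 1, 2: 4, 3: 9, 4: 16}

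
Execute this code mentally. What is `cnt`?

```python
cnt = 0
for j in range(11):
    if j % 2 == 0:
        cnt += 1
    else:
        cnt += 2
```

Let's trace through this code step by step.

Initialize: cnt = 0
Entering loop: for j in range(11):

After execution: cnt = 16
16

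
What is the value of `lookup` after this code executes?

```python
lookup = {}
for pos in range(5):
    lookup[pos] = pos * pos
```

Let's trace through this code step by step.

Initialize: lookup = {}
Entering loop: for pos in range(5):

After execution: lookup = {0: 0, 1: 1, 2: 4, 3: 9, 4: 16}
{0: 0, 1: 1, 2: 4, 3: 9, 4: 16}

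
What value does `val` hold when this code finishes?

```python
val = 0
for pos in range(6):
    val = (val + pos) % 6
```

Let's trace through this code step by step.

Initialize: val = 0
Entering loop: for pos in range(6):

After execution: val = 3
3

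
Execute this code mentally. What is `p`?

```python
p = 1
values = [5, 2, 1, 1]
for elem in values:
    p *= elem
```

Let's trace through this code step by step.

Initialize: p = 1
Initialize: values = [5, 2, 1, 1]
Entering loop: for elem in values:

After execution: p = 10
10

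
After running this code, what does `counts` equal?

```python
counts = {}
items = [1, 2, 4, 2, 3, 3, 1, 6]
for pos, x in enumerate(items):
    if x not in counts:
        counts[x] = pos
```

Let's trace through this code step by step.

Initialize: counts = {}
Initialize: items = [1, 2, 4, 2, 3, 3, 1, 6]
Entering loop: for pos, x in enumerate(items):

After execution: counts = {1: 0, 2: 1, 4: 2, 3: 4, 6: 7}
{1: 0, 2: 1, 4: 2, 3: 4, 6: 7}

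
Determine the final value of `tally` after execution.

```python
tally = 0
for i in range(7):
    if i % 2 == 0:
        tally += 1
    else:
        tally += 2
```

Let's trace through this code step by step.

Initialize: tally = 0
Entering loop: for i in range(7):

After execution: tally = 10
10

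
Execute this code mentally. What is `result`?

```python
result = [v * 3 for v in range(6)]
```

Let's trace through this code step by step.

Initialize: result = [v * 3 for v in range(6)]

After execution: result = [0, 3, 6, 9, 12, 15]
[0, 3, 6, 9, 12, 15]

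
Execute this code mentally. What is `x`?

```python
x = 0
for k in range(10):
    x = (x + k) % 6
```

Let's trace through this code step by step.

Initialize: x = 0
Entering loop: for k in range(10):

After execution: x = 3
3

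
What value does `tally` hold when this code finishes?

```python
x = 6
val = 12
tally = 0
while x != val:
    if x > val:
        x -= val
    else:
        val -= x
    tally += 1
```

Let's trace through this code step by step.

Initialize: x = 6
Initialize: val = 12
Initialize: tally = 0
Entering loop: while x != val:

After execution: tally = 1
1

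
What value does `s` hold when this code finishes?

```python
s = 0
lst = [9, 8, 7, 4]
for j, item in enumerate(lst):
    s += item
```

Let's trace through this code step by step.

Initialize: s = 0
Initialize: lst = [9, 8, 7, 4]
Entering loop: for j, item in enumerate(lst):

After execution: s = 28
28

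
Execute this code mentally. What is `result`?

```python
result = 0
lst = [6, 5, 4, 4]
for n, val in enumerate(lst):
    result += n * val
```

Let's trace through this code step by step.

Initialize: result = 0
Initialize: lst = [6, 5, 4, 4]
Entering loop: for n, val in enumerate(lst):

After execution: result = 25
25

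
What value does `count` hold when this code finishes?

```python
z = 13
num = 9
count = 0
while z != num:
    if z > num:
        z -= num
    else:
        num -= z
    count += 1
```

Let's trace through this code step by step.

Initialize: z = 13
Initialize: num = 9
Initialize: count = 0
Entering loop: while z != num:

After execution: count = 6
6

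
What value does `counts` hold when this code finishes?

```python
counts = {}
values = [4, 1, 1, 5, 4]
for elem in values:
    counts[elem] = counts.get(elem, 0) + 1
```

Let's trace through this code step by step.

Initialize: counts = {}
Initialize: values = [4, 1, 1, 5, 4]
Entering loop: for elem in values:

After execution: counts = {4: 2, 1: 2, 5: 1}
{4: 2, 1: 2, 5: 1}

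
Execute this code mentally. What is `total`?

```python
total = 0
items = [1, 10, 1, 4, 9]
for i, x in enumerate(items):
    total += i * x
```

Let's trace through this code step by step.

Initialize: total = 0
Initialize: items = [1, 10, 1, 4, 9]
Entering loop: for i, x in enumerate(items):

After execution: total = 60
60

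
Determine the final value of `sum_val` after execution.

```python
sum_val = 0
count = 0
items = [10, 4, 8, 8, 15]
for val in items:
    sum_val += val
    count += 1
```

Let's trace through this code step by step.

Initialize: sum_val = 0
Initialize: count = 0
Initialize: items = [10, 4, 8, 8, 15]
Entering loop: for val in items:

After execution: sum_val = 45
45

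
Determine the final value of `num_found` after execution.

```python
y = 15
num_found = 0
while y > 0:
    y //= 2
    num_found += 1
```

Let's trace through this code step by step.

Initialize: y = 15
Initialize: num_found = 0
Entering loop: while y > 0:

After execution: num_found = 4
4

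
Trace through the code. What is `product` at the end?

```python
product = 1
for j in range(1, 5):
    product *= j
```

Let's trace through this code step by step.

Initialize: product = 1
Entering loop: for j in range(1, 5):

After execution: product = 24
24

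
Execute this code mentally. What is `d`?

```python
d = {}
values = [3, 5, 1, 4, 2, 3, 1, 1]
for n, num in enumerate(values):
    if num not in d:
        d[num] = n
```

Let's trace through this code step by step.

Initialize: d = {}
Initialize: values = [3, 5, 1, 4, 2, 3, 1, 1]
Entering loop: for n, num in enumerate(values):

After execution: d = {3: 0, 5: 1, 1: 2, 4: 3, 2: 4}
{3: 0, 5: 1, 1: 2, 4: 3, 2: 4}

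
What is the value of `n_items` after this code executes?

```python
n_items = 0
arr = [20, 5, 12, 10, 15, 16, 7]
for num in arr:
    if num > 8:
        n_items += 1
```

Let's trace through this code step by step.

Initialize: n_items = 0
Initialize: arr = [20, 5, 12, 10, 15, 16, 7]
Entering loop: for num in arr:

After execution: n_items = 5
5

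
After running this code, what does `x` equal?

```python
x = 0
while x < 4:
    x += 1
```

Let's trace through this code step by step.

Initialize: x = 0
Entering loop: while x < 4:

After execution: x = 4
4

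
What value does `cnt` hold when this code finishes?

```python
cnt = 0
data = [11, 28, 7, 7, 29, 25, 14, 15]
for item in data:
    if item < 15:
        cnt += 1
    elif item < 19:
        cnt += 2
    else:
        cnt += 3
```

Let's trace through this code step by step.

Initialize: cnt = 0
Initialize: data = [11, 28, 7, 7, 29, 25, 14, 15]
Entering loop: for item in data:

After execution: cnt = 15
15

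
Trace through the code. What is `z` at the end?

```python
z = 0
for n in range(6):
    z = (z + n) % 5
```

Let's trace through this code step by step.

Initialize: z = 0
Entering loop: for n in range(6):

After execution: z = 0
0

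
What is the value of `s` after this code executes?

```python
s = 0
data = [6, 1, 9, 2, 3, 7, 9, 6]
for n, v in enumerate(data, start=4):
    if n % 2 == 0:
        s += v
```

Let's trace through this code step by step.

Initialize: s = 0
Initialize: data = [6, 1, 9, 2, 3, 7, 9, 6]
Entering loop: for n, v in enumerate(data, start=4):

After execution: s = 27
27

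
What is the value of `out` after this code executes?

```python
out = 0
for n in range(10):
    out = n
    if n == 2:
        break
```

Let's trace through this code step by step.

Initialize: out = 0
Entering loop: for n in range(10):

After execution: out = 2
2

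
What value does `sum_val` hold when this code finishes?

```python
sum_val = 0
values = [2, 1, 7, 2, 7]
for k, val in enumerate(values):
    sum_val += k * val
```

Let's trace through this code step by step.

Initialize: sum_val = 0
Initialize: values = [2, 1, 7, 2, 7]
Entering loop: for k, val in enumerate(values):

After execution: sum_val = 49
49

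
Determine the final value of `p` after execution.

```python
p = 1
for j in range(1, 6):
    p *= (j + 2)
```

Let's trace through this code step by step.

Initialize: p = 1
Entering loop: for j in range(1, 6):

After execution: p = 2520
2520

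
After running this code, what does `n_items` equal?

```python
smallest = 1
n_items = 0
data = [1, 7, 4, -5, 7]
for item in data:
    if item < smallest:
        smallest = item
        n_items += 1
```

Let's trace through this code step by step.

Initialize: smallest = 1
Initialize: n_items = 0
Initialize: data = [1, 7, 4, -5, 7]
Entering loop: for item in data:

After execution: n_items = 1
1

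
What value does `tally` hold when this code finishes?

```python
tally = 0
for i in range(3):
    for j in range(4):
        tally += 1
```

Let's trace through this code step by step.

Initialize: tally = 0
Entering loop: for i in range(3):

After execution: tally = 12
12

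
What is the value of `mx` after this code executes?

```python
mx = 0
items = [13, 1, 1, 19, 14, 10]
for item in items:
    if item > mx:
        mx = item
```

Let's trace through this code step by step.

Initialize: mx = 0
Initialize: items = [13, 1, 1, 19, 14, 10]
Entering loop: for item in items:

After execution: mx = 19
19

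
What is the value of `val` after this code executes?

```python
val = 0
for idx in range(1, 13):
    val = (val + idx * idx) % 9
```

Let's trace through this code step by step.

Initialize: val = 0
Entering loop: for idx in range(1, 13):

After execution: val = 2
2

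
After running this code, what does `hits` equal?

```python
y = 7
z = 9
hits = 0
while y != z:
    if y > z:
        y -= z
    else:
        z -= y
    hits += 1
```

Let's trace through this code step by step.

Initialize: y = 7
Initialize: z = 9
Initialize: hits = 0
Entering loop: while y != z:

After execution: hits = 5
5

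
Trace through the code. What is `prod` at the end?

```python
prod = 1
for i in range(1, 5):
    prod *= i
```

Let's trace through this code step by step.

Initialize: prod = 1
Entering loop: for i in range(1, 5):

After execution: prod = 24
24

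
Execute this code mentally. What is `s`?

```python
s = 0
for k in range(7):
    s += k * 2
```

Let's trace through this code step by step.

Initialize: s = 0
Entering loop: for k in range(7):

After execution: s = 42
42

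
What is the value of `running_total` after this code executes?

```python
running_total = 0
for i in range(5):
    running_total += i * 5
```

Let's trace through this code step by step.

Initialize: running_total = 0
Entering loop: for i in range(5):

After execution: running_total = 50
50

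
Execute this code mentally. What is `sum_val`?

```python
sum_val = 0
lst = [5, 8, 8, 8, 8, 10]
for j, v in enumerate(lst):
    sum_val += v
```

Let's trace through this code step by step.

Initialize: sum_val = 0
Initialize: lst = [5, 8, 8, 8, 8, 10]
Entering loop: for j, v in enumerate(lst):

After execution: sum_val = 47
47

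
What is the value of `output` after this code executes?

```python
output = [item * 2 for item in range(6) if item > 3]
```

Let's trace through this code step by step.

Initialize: output = [item * 2 for item in range(6) if item > 3]

After execution: output = [8, 10]
[8, 10]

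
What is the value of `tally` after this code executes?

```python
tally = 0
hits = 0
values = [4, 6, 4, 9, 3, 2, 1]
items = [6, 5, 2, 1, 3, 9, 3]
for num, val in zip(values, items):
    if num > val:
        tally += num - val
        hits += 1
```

Let's trace through this code step by step.

Initialize: tally = 0
Initialize: hits = 0
Initialize: values = [4, 6, 4, 9, 3, 2, 1]
Initialize: items = [6, 5, 2, 1, 3, 9, 3]
Entering loop: for num, val in zip(values, items):

After execution: tally = 11
11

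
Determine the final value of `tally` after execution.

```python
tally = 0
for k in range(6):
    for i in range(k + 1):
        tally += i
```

Let's trace through this code step by step.

Initialize: tally = 0
Entering loop: for k in range(6):

After execution: tally = 35
35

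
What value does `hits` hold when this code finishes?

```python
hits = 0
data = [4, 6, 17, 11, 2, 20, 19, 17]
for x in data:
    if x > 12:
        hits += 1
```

Let's trace through this code step by step.

Initialize: hits = 0
Initialize: data = [4, 6, 17, 11, 2, 20, 19, 17]
Entering loop: for x in data:

After execution: hits = 4
4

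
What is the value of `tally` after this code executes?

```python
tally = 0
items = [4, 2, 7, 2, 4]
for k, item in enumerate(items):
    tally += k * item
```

Let's trace through this code step by step.

Initialize: tally = 0
Initialize: items = [4, 2, 7, 2, 4]
Entering loop: for k, item in enumerate(items):

After execution: tally = 38
38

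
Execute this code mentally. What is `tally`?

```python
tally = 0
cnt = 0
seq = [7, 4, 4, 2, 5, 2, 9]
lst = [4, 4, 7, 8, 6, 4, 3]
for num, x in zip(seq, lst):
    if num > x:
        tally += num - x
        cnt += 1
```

Let's trace through this code step by step.

Initialize: tally = 0
Initialize: cnt = 0
Initialize: seq = [7, 4, 4, 2, 5, 2, 9]
Initialize: lst = [4, 4, 7, 8, 6, 4, 3]
Entering loop: for num, x in zip(seq, lst):

After execution: tally = 9
9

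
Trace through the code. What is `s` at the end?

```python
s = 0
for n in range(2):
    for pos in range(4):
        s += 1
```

Let's trace through this code step by step.

Initialize: s = 0
Entering loop: for n in range(2):

After execution: s = 8
8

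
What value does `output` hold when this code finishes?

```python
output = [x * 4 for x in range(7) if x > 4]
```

Let's trace through this code step by step.

Initialize: output = [x * 4 for x in range(7) if x > 4]

After execution: output = [20, 24]
[20, 24]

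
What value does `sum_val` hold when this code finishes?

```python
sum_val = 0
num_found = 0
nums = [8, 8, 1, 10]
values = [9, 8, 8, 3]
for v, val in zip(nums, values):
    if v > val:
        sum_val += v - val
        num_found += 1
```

Let's trace through this code step by step.

Initialize: sum_val = 0
Initialize: num_found = 0
Initialize: nums = [8, 8, 1, 10]
Initialize: values = [9, 8, 8, 3]
Entering loop: for v, val in zip(nums, values):

After execution: sum_val = 7
7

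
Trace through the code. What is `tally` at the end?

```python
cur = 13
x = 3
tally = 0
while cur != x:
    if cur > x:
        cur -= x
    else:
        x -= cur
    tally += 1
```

Let's trace through this code step by step.

Initialize: cur = 13
Initialize: x = 3
Initialize: tally = 0
Entering loop: while cur != x:

After execution: tally = 6
6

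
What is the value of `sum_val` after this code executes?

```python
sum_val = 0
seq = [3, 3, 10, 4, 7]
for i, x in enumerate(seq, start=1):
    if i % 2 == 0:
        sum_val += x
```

Let's trace through this code step by step.

Initialize: sum_val = 0
Initialize: seq = [3, 3, 10, 4, 7]
Entering loop: for i, x in enumerate(seq, start=1):

After execution: sum_val = 7
7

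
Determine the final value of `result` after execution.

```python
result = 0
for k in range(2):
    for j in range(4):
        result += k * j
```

Let's trace through this code step by step.

Initialize: result = 0
Entering loop: for k in range(2):

After execution: result = 6
6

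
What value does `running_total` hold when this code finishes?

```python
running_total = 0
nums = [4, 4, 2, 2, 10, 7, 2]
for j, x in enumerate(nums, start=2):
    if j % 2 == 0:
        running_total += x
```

Let's trace through this code step by step.

Initialize: running_total = 0
Initialize: nums = [4, 4, 2, 2, 10, 7, 2]
Entering loop: for j, x in enumerate(nums, start=2):

After execution: running_total = 18
18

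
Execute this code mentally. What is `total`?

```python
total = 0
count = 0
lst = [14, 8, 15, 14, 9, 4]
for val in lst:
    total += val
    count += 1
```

Let's trace through this code step by step.

Initialize: total = 0
Initialize: count = 0
Initialize: lst = [14, 8, 15, 14, 9, 4]
Entering loop: for val in lst:

After execution: total = 64
64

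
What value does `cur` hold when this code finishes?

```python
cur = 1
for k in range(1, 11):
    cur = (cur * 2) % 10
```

Let's trace through this code step by step.

Initialize: cur = 1
Entering loop: for k in range(1, 11):

After execution: cur = 4
4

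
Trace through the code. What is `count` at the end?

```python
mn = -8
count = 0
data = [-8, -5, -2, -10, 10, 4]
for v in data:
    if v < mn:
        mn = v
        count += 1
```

Let's trace through this code step by step.

Initialize: mn = -8
Initialize: count = 0
Initialize: data = [-8, -5, -2, -10, 10, 4]
Entering loop: for v in data:

After execution: count = 1
1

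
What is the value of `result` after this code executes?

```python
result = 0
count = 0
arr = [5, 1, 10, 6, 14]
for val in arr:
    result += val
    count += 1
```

Let's trace through this code step by step.

Initialize: result = 0
Initialize: count = 0
Initialize: arr = [5, 1, 10, 6, 14]
Entering loop: for val in arr:

After execution: result = 36
36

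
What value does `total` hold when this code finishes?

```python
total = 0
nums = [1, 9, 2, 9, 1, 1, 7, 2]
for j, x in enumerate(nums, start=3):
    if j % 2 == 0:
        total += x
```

Let's trace through this code step by step.

Initialize: total = 0
Initialize: nums = [1, 9, 2, 9, 1, 1, 7, 2]
Entering loop: for j, x in enumerate(nums, start=3):

After execution: total = 21
21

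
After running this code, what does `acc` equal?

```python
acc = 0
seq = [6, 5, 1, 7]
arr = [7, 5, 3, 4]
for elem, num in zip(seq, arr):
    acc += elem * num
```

Let's trace through this code step by step.

Initialize: acc = 0
Initialize: seq = [6, 5, 1, 7]
Initialize: arr = [7, 5, 3, 4]
Entering loop: for elem, num in zip(seq, arr):

After execution: acc = 98
98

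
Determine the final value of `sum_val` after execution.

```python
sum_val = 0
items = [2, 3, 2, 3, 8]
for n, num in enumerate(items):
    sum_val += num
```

Let's trace through this code step by step.

Initialize: sum_val = 0
Initialize: items = [2, 3, 2, 3, 8]
Entering loop: for n, num in enumerate(items):

After execution: sum_val = 18
18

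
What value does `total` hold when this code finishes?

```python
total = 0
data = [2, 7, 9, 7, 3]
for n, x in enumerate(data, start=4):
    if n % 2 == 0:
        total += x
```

Let's trace through this code step by step.

Initialize: total = 0
Initialize: data = [2, 7, 9, 7, 3]
Entering loop: for n, x in enumerate(data, start=4):

After execution: total = 14
14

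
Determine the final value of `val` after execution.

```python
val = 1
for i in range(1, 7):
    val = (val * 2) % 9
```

Let's trace through this code step by step.

Initialize: val = 1
Entering loop: for i in range(1, 7):

After execution: val = 1
1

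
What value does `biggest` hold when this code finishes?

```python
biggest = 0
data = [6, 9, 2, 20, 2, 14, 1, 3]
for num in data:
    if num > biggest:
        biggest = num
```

Let's trace through this code step by step.

Initialize: biggest = 0
Initialize: data = [6, 9, 2, 20, 2, 14, 1, 3]
Entering loop: for num in data:

After execution: biggest = 20
20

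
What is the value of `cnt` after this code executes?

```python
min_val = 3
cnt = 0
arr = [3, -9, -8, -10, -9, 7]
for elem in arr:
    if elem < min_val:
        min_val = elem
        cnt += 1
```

Let's trace through this code step by step.

Initialize: min_val = 3
Initialize: cnt = 0
Initialize: arr = [3, -9, -8, -10, -9, 7]
Entering loop: for elem in arr:

After execution: cnt = 2
2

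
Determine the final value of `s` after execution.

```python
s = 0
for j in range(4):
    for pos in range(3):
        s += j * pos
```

Let's trace through this code step by step.

Initialize: s = 0
Entering loop: for j in range(4):

After execution: s = 18
18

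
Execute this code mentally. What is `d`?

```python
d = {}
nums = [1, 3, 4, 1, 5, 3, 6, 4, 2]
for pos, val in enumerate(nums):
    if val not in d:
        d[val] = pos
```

Let's trace through this code step by step.

Initialize: d = {}
Initialize: nums = [1, 3, 4, 1, 5, 3, 6, 4, 2]
Entering loop: for pos, val in enumerate(nums):

After execution: d = {1: 0, 3: 1, 4: 2, 5: 4, 6: 6, 2: 8}
{1: 0, 3: 1, 4: 2, 5: 4, 6: 6, 2: 8}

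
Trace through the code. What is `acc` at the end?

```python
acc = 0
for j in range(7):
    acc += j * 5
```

Let's trace through this code step by step.

Initialize: acc = 0
Entering loop: for j in range(7):

After execution: acc = 105
105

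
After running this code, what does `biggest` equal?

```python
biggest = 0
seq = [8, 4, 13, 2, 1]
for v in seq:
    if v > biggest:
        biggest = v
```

Let's trace through this code step by step.

Initialize: biggest = 0
Initialize: seq = [8, 4, 13, 2, 1]
Entering loop: for v in seq:

After execution: biggest = 13
13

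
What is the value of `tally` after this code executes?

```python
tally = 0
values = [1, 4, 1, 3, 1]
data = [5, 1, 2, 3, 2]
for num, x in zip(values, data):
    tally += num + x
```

Let's trace through this code step by step.

Initialize: tally = 0
Initialize: values = [1, 4, 1, 3, 1]
Initialize: data = [5, 1, 2, 3, 2]
Entering loop: for num, x in zip(values, data):

After execution: tally = 23
23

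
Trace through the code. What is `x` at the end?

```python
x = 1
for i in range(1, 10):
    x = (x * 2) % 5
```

Let's trace through this code step by step.

Initialize: x = 1
Entering loop: for i in range(1, 10):

After execution: x = 2
2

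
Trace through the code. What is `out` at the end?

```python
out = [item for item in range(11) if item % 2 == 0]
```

Let's trace through this code step by step.

Initialize: out = [item for item in range(11) if item % 2 == 0]

After execution: out = [0, 2, 4, 6, 8, 10]
[0, 2, 4, 6, 8, 10]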